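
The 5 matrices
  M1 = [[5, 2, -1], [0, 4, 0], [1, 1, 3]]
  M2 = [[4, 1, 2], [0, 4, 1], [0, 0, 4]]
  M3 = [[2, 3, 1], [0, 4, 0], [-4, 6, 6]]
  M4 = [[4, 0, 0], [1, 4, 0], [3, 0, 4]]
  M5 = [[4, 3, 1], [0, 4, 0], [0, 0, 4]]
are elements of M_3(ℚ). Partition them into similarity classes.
Characteristic polynomials: χ_{M1} = (x - 4)^3, χ_{M2} = (x - 4)^3, χ_{M3} = (x - 4)^3, χ_{M4} = (x - 4)^3, χ_{M5} = (x - 4)^3.

{M1, M2}: invariant factors (x - 4)^3.

{M3, M4, M5}: invariant factors x - 4, (x - 4)^2.

Matrices are similar if and only if their invariant-factor lists agree; the partition into similarity classes is {M1, M2}, {M3, M4, M5}.

2 classes: {M1, M2}, {M3, M4, M5}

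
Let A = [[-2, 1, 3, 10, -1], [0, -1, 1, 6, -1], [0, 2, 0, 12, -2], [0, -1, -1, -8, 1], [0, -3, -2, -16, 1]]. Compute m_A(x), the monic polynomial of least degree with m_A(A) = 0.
m_A(x) = (x + 2)^3

The characteristic polynomial factors as (x + 2)^5. The minimal polynomial is ∏(x - λ)^{k_λ} where k_λ is the size of the largest Jordan block at λ.

For λ = -2: rank(A + 2I) = 2, and the largest Jordan block has size 3 (the smallest k with rank((A + 2I)^k) = rank((A + 2I)^(k+1))).

So m_A(x) = (x + 2)^3.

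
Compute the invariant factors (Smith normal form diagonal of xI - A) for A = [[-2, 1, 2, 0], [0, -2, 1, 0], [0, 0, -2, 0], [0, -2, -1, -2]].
The Jordan structure of A has elementary divisors (x + 2)^3, (x + 2). Arranging the block sizes at each eigenvalue in decreasing order and taking row products gives the invariant factors.

Invariant factors (smallest first, each dividing the next): x + 2, (x + 2)^3.

Check: the last factor (x + 2)^3 is the minimal polynomial, and the product (x + 2)^4 is the characteristic polynomial.

x + 2, (x + 2)^3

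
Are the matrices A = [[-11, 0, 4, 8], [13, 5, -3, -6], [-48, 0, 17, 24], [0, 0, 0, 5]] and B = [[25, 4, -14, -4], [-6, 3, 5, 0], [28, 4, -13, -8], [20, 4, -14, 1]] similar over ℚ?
Yes.

Two matrices over a field are similar if and only if they have the same invariant factors.

Both A and B have characteristic polynomial (x - 5)^3(x - 1) and minimal polynomial (x - 5)^2(x - 1). Computing further, both have invariant factors x - 5, (x - 5)^2(x - 1). Hence A and B are similar.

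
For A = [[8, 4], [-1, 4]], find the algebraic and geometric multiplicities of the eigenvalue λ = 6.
algebraic multiplicity 2, geometric multiplicity 1

The characteristic polynomial is (x - 6)^2, so the factor x - 6 appears with exponent 2: the algebraic multiplicity is 2.

rank(A - 6I) = 1, so the eigenspace has dimension 2 - 1 = 1: the geometric multiplicity is 1.

Since 1 < 2, A is not diagonalizable.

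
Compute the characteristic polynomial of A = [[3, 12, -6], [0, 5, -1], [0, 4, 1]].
χ_A(x) = (x - 3)^3

xI - A = [[x - 3, -12, 6], [0, x - 5, 1], [0, -4, x - 1]].

Expanding det(xI - A) along the first row:
det(xI - A) = + (x - 3)·det([[x - 5, 1], [-4, x - 1]]) - (-12)·det([[0, 1], [0, x - 1]]) + (6)·det([[0, x - 5], [0, -4]]).

Evaluating gives χ_A(x) = x^3 - 9x^2 + 27x - 27 = (x - 3)^3.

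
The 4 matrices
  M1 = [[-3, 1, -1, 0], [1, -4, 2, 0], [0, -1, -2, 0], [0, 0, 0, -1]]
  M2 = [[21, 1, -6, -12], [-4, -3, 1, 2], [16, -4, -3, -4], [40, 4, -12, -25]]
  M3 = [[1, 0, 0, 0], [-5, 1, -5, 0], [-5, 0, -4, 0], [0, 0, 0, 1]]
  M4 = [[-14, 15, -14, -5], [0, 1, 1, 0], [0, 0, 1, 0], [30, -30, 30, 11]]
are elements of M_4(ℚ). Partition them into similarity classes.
Characteristic polynomials: χ_{M1} = (x + 1)(x + 3)^3, χ_{M2} = (x + 1)(x + 3)^3, χ_{M3} = (x - 1)^3(x + 4), χ_{M4} = (x - 1)^3(x + 4).

{M1, M2}: invariant factors (x + 1)(x + 3)^3.

{M3}: invariant factors x - 1, x - 1, (x - 1)(x + 4).

{M4}: invariant factors x - 1, (x - 1)^2(x + 4).

Matrices are similar if and only if their invariant-factor lists agree; the partition into similarity classes is {M1, M2}, {M3}, {M4}.

3 classes: {M1, M2}, {M3}, {M4}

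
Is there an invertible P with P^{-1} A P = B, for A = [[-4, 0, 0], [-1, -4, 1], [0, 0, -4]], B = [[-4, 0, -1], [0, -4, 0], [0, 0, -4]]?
Yes.

Two matrices over a field are similar if and only if they have the same invariant factors.

Both A and B have characteristic polynomial (x + 4)^3 and minimal polynomial (x + 4)^2. Computing further, both have invariant factors x + 4, (x + 4)^2. Hence A and B are similar.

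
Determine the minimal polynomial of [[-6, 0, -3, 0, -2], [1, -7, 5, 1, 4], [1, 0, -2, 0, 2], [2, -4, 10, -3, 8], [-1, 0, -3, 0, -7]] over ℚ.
m_A(x) = (x + 5)^2

The characteristic polynomial factors as (x + 5)^5. The minimal polynomial is ∏(x - λ)^{k_λ} where k_λ is the size of the largest Jordan block at λ.

For λ = -5: rank(A + 5I) = 2, and the largest Jordan block has size 2 (the smallest k with rank((A + 5I)^k) = rank((A + 5I)^(k+1))).

So m_A(x) = (x + 5)^2.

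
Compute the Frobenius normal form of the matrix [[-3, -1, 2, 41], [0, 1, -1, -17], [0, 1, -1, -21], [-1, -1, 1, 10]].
R = [[0, 0, 0, -4], [1, 0, 0, 13], [0, 1, 0, -15], [0, 0, 1, 7]]

The invariant factors of A (the non-unit diagonal entries of the Smith normal form of xI - A over ℚ[x]) are (x - 4)(x - 1)^3, each dividing the next. The characteristic polynomial is their product, (x - 4)(x - 1)^3.

The rational canonical form is the block-diagonal matrix of companion matrices C(f_i):
R = [[0, 0, 0, -4], [1, 0, 0, 13], [0, 1, 0, -15], [0, 0, 1, 7]].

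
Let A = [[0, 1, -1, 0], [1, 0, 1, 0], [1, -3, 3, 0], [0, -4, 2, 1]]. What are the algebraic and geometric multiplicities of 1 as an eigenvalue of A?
algebraic multiplicity 4, geometric multiplicity 2

The characteristic polynomial is (x - 1)^4, so the factor x - 1 appears with exponent 4: the algebraic multiplicity is 4.

rank(A - I) = 2, so the eigenspace has dimension 4 - 2 = 2: the geometric multiplicity is 2.

Since 2 < 4, A is not diagonalizable.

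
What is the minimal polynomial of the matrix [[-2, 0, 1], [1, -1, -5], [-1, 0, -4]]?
m_A(x) = (x + 1)(x + 3)^2

The characteristic polynomial factors as (x + 1)(x + 3)^2. The minimal polynomial is ∏(x - λ)^{k_λ} where k_λ is the size of the largest Jordan block at λ.

For λ = -3: rank(A + 3I) = 2, and the largest Jordan block has size 2 (the smallest k with rank((A + 3I)^k) = rank((A + 3I)^(k+1))).
For λ = -1: rank(A + I) = 2, and the largest Jordan block has size 1 (the smallest k with rank((A + I)^k) = rank((A + I)^(k+1))).

So m_A(x) = (x + 1)(x + 3)^2.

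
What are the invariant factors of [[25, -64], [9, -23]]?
The Jordan structure of A has elementary divisors (x - 1)^2. Arranging the block sizes at each eigenvalue in decreasing order and taking row products gives the invariant factors.

Invariant factors (smallest first, each dividing the next): (x - 1)^2.

Check: the last factor (x - 1)^2 is the minimal polynomial, and the product (x - 1)^2 is the characteristic polynomial.

(x - 1)^2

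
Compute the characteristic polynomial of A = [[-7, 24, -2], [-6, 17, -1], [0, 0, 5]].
xI - A = [[x + 7, -24, 2], [6, x - 17, 1], [0, 0, x - 5]].

Expanding det(xI - A) along the first row:
det(xI - A) = + (x + 7)·det([[x - 17, 1], [0, x - 5]]) - (-24)·det([[6, 1], [0, x - 5]]) + (2)·det([[6, x - 17], [0, 0]]).

Evaluating gives χ_A(x) = x^3 - 15x^2 + 75x - 125 = (x - 5)^3.

χ_A(x) = (x - 5)^3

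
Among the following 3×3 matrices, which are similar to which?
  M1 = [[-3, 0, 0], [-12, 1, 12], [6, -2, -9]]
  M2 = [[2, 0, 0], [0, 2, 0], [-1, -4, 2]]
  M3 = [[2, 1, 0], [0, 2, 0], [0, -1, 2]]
2 classes: {M1}, {M2, M3}

Characteristic polynomials: χ_{M1} = (x + 3)^2(x + 5), χ_{M2} = (x - 2)^3, χ_{M3} = (x - 2)^3.

{M1}: invariant factors x + 3, (x + 3)(x + 5).

{M2, M3}: invariant factors x - 2, (x - 2)^2.

Matrices are similar if and only if their invariant-factor lists agree; the partition into similarity classes is {M1}, {M2, M3}.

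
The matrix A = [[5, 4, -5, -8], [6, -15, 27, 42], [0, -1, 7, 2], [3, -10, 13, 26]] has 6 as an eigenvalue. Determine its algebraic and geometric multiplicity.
algebraic multiplicity 3, geometric multiplicity 2

The characteristic polynomial is (x - 6)^3(x - 5), so the factor x - 6 appears with exponent 3: the algebraic multiplicity is 3.

rank(A - 6I) = 2, so the eigenspace has dimension 4 - 2 = 2: the geometric multiplicity is 2.

Since 2 < 3, A is not diagonalizable.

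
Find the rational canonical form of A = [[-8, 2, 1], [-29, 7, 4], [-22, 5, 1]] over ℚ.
R = [[0, 0, -5], [1, 0, -3], [0, 1, 0]]

The invariant factors of A (the non-unit diagonal entries of the Smith normal form of xI - A over ℚ[x]) are x^3 + 3x + 5, each dividing the next. The characteristic polynomial is their product, x^3 + 3x + 5.

The rational canonical form is the block-diagonal matrix of companion matrices C(f_i):
R = [[0, 0, -5], [1, 0, -3], [0, 1, 0]].

Note the characteristic polynomial does not split into linear factors over ℚ, so A has no Jordan form over ℚ; the rational canonical form exists over any field.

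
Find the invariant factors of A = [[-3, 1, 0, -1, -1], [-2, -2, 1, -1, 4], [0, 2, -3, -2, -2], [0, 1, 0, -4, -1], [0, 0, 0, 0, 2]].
The Jordan structure of A has elementary divisors (x + 3)^3, (x + 3), (x - 2). Arranging the block sizes at each eigenvalue in decreasing order and taking row products gives the invariant factors.

Invariant factors (smallest first, each dividing the next): x + 3, (x - 2)(x + 3)^3.

Check: the last factor (x - 2)(x + 3)^3 is the minimal polynomial, and the product (x - 2)(x + 3)^4 is the characteristic polynomial.

x + 3, (x - 2)(x + 3)^3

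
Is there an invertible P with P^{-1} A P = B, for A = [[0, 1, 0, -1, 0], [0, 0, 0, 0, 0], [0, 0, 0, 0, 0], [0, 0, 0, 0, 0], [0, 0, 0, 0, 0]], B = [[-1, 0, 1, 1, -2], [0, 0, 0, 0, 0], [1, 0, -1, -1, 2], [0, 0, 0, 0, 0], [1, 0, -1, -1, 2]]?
Two matrices over a field are similar if and only if they have the same invariant factors.

Both A and B have characteristic polynomial x^5 and minimal polynomial x^2. Computing further, both have invariant factors x, x, x, x^2. Hence A and B are similar.

Yes.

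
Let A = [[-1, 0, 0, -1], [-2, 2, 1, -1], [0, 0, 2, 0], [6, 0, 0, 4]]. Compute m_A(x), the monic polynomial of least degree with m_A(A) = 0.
m_A(x) = (x - 2)^2(x - 1)

The characteristic polynomial factors as (x - 2)^3(x - 1). The minimal polynomial is ∏(x - λ)^{k_λ} where k_λ is the size of the largest Jordan block at λ.

For λ = 1: rank(A - I) = 3, and the largest Jordan block has size 1 (the smallest k with rank((A - I)^k) = rank((A - I)^(k+1))).
For λ = 2: rank(A - 2I) = 2, and the largest Jordan block has size 2 (the smallest k with rank((A - 2I)^k) = rank((A - 2I)^(k+1))).

So m_A(x) = (x - 2)^2(x - 1).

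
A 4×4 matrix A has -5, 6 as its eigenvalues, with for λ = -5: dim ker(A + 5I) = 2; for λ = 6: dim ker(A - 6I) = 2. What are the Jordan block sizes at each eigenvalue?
λ = -5: successive nullity increments [2] count blocks of size ≥ k; block sizes are [1, 1].
λ = 6: successive nullity increments [2] count blocks of size ≥ k; block sizes are [1, 1].

Jordan blocks: (-5, 1), (-5, 1), (6, 1), (6, 1)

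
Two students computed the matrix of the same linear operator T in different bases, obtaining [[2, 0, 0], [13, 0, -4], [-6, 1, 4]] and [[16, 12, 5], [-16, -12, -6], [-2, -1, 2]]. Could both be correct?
Two matrices over a field are similar if and only if they have the same invariant factors.

Both A and B have characteristic polynomial (x - 2)^3 and minimal polynomial (x - 2)^3. Computing further, both have invariant factors (x - 2)^3. Hence A and B are similar.

Yes.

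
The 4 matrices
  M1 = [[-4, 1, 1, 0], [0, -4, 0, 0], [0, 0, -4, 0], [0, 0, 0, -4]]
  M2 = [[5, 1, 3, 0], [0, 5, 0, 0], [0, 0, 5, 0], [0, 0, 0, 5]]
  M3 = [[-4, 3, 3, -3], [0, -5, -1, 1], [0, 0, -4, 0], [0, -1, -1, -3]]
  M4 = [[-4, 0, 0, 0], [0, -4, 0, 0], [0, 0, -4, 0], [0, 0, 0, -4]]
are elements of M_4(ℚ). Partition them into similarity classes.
Characteristic polynomials: χ_{M1} = (x + 4)^4, χ_{M2} = (x - 5)^4, χ_{M3} = (x + 4)^4, χ_{M4} = (x + 4)^4.

{M1, M3}: invariant factors x + 4, x + 4, (x + 4)^2.

{M2}: invariant factors x - 5, x - 5, (x - 5)^2.

{M4}: invariant factors x + 4, x + 4, x + 4, x + 4.

Matrices are similar if and only if their invariant-factor lists agree; the partition into similarity classes is {M1, M3}, {M2}, {M4}.

3 classes: {M1, M3}, {M2}, {M4}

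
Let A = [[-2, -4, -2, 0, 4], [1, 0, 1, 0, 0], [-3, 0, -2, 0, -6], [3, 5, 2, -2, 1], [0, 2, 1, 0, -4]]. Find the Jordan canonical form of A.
J = [[-2, 1, 0, 0, 0], [0, -2, 1, 0, 0], [0, 0, -2, 0, 0], [0, 0, 0, -2, 1], [0, 0, 0, 0, -2]]

The characteristic polynomial is det(xI - A) = (x + 2)^5, so the eigenvalues are -2 (algebraic multiplicity 5).

For λ = -2: rank(A + 2I) = 3, rank((A + 2I)^2) = 1, rank((A + 2I)^3) = 0. The eigenspace has dimension 5 - 3 = 2, so there are 2 Jordan blocks; the rank sequence gives block sizes [3, 2].

Assembling the blocks gives the Jordan form J above.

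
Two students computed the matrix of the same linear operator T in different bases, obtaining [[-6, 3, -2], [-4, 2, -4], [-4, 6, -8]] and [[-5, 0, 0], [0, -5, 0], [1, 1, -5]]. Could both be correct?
trace(A) = -12 but trace(B) = -15. The trace is a similarity invariant, so A and B are not similar.

No.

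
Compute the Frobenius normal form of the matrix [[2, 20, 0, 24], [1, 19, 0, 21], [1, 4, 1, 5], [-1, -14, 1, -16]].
R = [[0, 0, 0, -18], [1, 0, 0, 3], [0, 1, 0, 0], [0, 0, 1, 6]]

The invariant factors of A (the non-unit diagonal entries of the Smith normal form of xI - A over ℚ[x]) are (x - 6)(x^3 - 3), each dividing the next. The characteristic polynomial is their product, (x - 6)(x^3 - 3).

The rational canonical form is the block-diagonal matrix of companion matrices C(f_i):
R = [[0, 0, 0, -18], [1, 0, 0, 3], [0, 1, 0, 0], [0, 0, 1, 6]].

Note the characteristic polynomial does not split into linear factors over ℚ, so A has no Jordan form over ℚ; the rational canonical form exists over any field.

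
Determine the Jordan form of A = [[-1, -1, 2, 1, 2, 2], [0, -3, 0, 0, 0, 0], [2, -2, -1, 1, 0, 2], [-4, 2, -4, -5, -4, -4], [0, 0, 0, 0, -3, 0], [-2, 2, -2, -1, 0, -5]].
The characteristic polynomial is det(xI - A) = (x + 3)^6, so the eigenvalues are -3 (algebraic multiplicity 6).

For λ = -3: rank(A + 3I) = 2, rank((A + 3I)^2) = 0. The eigenspace has dimension 6 - 2 = 4, so there are 4 Jordan blocks; the rank sequence gives block sizes [2, 2, 1, 1].

Assembling the blocks gives the Jordan form J above.

J = [[-3, 1, 0, 0, 0, 0], [0, -3, 0, 0, 0, 0], [0, 0, -3, 1, 0, 0], [0, 0, 0, -3, 0, 0], [0, 0, 0, 0, -3, 0], [0, 0, 0, 0, 0, -3]]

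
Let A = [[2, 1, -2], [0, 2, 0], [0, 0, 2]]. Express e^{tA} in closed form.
A has Jordan form J = [[2, 1, 0], [0, 2, 0], [0, 0, 2]] with A = PJP^{-1}, so e^{tA} = P e^{tJ} P^{-1}.

For a Jordan block J_k(λ), e^{tJ_k(λ)} = e^{λt} · (I + tN + t^2 N^2/2! + ... + t^{k-1} N^{k-1}/(k-1)!) where N is the nilpotent superdiagonal part.

Assembling the blocks and conjugating back gives the entries of e^{tA} as shown above.

e^{tA} = [[e^{2*t}, t*e^{2*t}, -2*t*e^{2*t}], [0, e^{2*t}, 0], [0, 0, e^{2*t}]]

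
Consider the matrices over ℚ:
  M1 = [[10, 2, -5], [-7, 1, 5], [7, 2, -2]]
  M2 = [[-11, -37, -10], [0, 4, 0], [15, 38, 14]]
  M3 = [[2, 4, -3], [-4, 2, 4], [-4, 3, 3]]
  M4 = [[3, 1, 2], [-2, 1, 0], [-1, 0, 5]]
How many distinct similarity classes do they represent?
Characteristic polynomials: χ_{M1} = (x - 3)^3, χ_{M2} = (x - 4)^2(x + 1), χ_{M3} = (x - 4)^2(x + 1), χ_{M4} = (x - 3)^3.

{M1}: invariant factors x - 3, (x - 3)^2.

{M2, M3}: invariant factors (x - 4)^2(x + 1).

{M4}: invariant factors (x - 3)^3.

Matrices are similar if and only if their invariant-factor lists agree; the partition into similarity classes is {M1}, {M2, M3}, {M4}.

3 classes: {M1}, {M2, M3}, {M4}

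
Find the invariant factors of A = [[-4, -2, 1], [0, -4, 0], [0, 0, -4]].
The Jordan structure of A has elementary divisors (x + 4)^2, (x + 4). Arranging the block sizes at each eigenvalue in decreasing order and taking row products gives the invariant factors.

Invariant factors (smallest first, each dividing the next): x + 4, (x + 4)^2.

Check: the last factor (x + 4)^2 is the minimal polynomial, and the product (x + 4)^3 is the characteristic polynomial.

x + 4, (x + 4)^2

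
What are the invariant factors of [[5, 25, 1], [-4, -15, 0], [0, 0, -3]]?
The Jordan structure of A has elementary divisors (x + 5)^2, (x + 3). Arranging the block sizes at each eigenvalue in decreasing order and taking row products gives the invariant factors.

Invariant factors (smallest first, each dividing the next): (x + 3)(x + 5)^2.

Check: the last factor (x + 3)(x + 5)^2 is the minimal polynomial, and the product (x + 3)(x + 5)^2 is the characteristic polynomial.

(x + 3)(x + 5)^2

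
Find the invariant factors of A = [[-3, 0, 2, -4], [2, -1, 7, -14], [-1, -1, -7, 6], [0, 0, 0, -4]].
x + 4, (x + 3)(x + 4)^2

The Jordan structure of A has elementary divisors (x + 4)^2, (x + 4), (x + 3). Arranging the block sizes at each eigenvalue in decreasing order and taking row products gives the invariant factors.

Invariant factors (smallest first, each dividing the next): x + 4, (x + 3)(x + 4)^2.

Check: the last factor (x + 3)(x + 4)^2 is the minimal polynomial, and the product (x + 3)(x + 4)^3 is the characteristic polynomial.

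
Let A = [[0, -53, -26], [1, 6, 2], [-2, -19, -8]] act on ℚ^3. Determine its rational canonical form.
The invariant factors of A (the non-unit diagonal entries of the Smith normal form of xI - A over ℚ[x]) are (x + 5)(x^2 - 3x + 6), each dividing the next. The characteristic polynomial is their product, (x + 5)(x^2 - 3x + 6).

The rational canonical form is the block-diagonal matrix of companion matrices C(f_i):
R = [[0, 0, -30], [1, 0, 9], [0, 1, -2]].

Note the characteristic polynomial does not split into linear factors over ℚ, so A has no Jordan form over ℚ; the rational canonical form exists over any field.

R = [[0, 0, -30], [1, 0, 9], [0, 1, -2]]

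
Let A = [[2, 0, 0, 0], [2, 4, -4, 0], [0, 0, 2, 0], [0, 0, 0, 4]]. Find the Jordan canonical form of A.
J = [[2, 0, 0, 0], [0, 2, 0, 0], [0, 0, 4, 0], [0, 0, 0, 4]]

The characteristic polynomial is det(xI - A) = (x - 4)^2(x - 2)^2, so the eigenvalues are 2 (algebraic multiplicity 2), 4 (algebraic multiplicity 2).

For λ = 2: rank(A - 2I) = 2. The eigenspace has dimension 4 - 2 = 2, so there are 2 Jordan blocks; the rank sequence gives block sizes [1, 1].

For λ = 4: rank(A - 4I) = 2. The eigenspace has dimension 4 - 2 = 2, so there are 2 Jordan blocks; the rank sequence gives block sizes [1, 1].

Assembling the blocks gives the Jordan form J above.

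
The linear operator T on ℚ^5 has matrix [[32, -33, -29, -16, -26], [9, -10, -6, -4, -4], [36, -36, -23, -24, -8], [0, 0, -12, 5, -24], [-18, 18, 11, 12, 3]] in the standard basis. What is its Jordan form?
The characteristic polynomial is det(xI - A) = (x - 5)^2(x + 1)^3, so the eigenvalues are -1 (algebraic multiplicity 3), 5 (algebraic multiplicity 2).

For λ = -1: rank(A + I) = 4, rank((A + I)^2) = 3, rank((A + I)^3) = 2. The eigenspace has dimension 5 - 4 = 1, so there is 1 Jordan block; the rank sequence gives block sizes [3].

For λ = 5: rank(A - 5I) = 3. The eigenspace has dimension 5 - 3 = 2, so there are 2 Jordan blocks; the rank sequence gives block sizes [1, 1].

Assembling the blocks gives the Jordan form J above.

J = [[-1, 1, 0, 0, 0], [0, -1, 1, 0, 0], [0, 0, -1, 0, 0], [0, 0, 0, 5, 0], [0, 0, 0, 0, 5]]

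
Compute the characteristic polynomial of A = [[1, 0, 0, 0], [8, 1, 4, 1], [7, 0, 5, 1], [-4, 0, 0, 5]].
χ_A(x) = (x - 5)^2(x - 1)^2

xI - A = [[x - 1, 0, 0, 0], [-8, x - 1, -4, -1], [-7, 0, x - 5, -1], [4, 0, 0, x - 5]].

Expanding det(xI - A) along the first row:
det(xI - A) = + (x - 1)·det([[x - 1, -4, -1], [0, x - 5, -1], [0, 0, x - 5]]) - (0)·det([[-8, -4, -1], [-7, x - 5, -1], [4, 0, x - 5]]) + (0)·det([[-8, x - 1, -1], [-7, 0, -1], [4, 0, x - 5]]) - (0)·det([[-8, x - 1, -4], [-7, 0, x - 5], [4, 0, 0]]).

Evaluating gives χ_A(x) = x^4 - 12x^3 + 46x^2 - 60x + 25 = (x - 5)^2(x - 1)^2.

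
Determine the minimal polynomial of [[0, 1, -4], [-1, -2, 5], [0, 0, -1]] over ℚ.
The characteristic polynomial factors as (x + 1)^3. The minimal polynomial is ∏(x - λ)^{k_λ} where k_λ is the size of the largest Jordan block at λ.

For λ = -1: rank(A + I) = 2, and the largest Jordan block has size 3 (the smallest k with rank((A + I)^k) = rank((A + I)^(k+1))).

So m_A(x) = (x + 1)^3.

m_A(x) = (x + 1)^3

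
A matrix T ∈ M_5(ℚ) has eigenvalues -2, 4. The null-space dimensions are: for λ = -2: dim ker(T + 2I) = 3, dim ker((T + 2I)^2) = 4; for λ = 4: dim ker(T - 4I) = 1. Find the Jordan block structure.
λ = -2: successive nullity increments [3, 1] count blocks of size ≥ k; block sizes are [2, 1, 1].
λ = 4: successive nullity increments [1] count blocks of size ≥ k; block sizes are [1].

Jordan blocks: (-2, 2), (-2, 1), (-2, 1), (4, 1)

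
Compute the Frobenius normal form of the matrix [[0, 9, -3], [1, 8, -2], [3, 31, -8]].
The invariant factors of A (the non-unit diagonal entries of the Smith normal form of xI - A over ℚ[x]) are x^3 - 2x + 3, each dividing the next. The characteristic polynomial is their product, x^3 - 2x + 3.

The rational canonical form is the block-diagonal matrix of companion matrices C(f_i):
R = [[0, 0, -3], [1, 0, 2], [0, 1, 0]].

Note the characteristic polynomial does not split into linear factors over ℚ, so A has no Jordan form over ℚ; the rational canonical form exists over any field.

R = [[0, 0, -3], [1, 0, 2], [0, 1, 0]]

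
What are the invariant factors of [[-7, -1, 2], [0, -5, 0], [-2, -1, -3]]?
The Jordan structure of A has elementary divisors (x + 5)^2, (x + 5). Arranging the block sizes at each eigenvalue in decreasing order and taking row products gives the invariant factors.

Invariant factors (smallest first, each dividing the next): x + 5, (x + 5)^2.

Check: the last factor (x + 5)^2 is the minimal polynomial, and the product (x + 5)^3 is the characteristic polynomial.

x + 5, (x + 5)^2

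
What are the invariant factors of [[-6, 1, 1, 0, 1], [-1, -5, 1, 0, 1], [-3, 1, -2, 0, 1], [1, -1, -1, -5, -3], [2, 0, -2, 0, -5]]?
The Jordan structure of A has elementary divisors (x + 5)^3, (x + 5), (x + 3). Arranging the block sizes at each eigenvalue in decreasing order and taking row products gives the invariant factors.

Invariant factors (smallest first, each dividing the next): x + 5, (x + 3)(x + 5)^3.

Check: the last factor (x + 3)(x + 5)^3 is the minimal polynomial, and the product (x + 3)(x + 5)^4 is the characteristic polynomial.

x + 5, (x + 3)(x + 5)^3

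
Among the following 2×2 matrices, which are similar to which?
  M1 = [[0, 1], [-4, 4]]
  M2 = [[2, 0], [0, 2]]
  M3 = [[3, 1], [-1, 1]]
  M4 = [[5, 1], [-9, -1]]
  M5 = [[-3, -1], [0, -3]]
Characteristic polynomials: χ_{M1} = (x - 2)^2, χ_{M2} = (x - 2)^2, χ_{M3} = (x - 2)^2, χ_{M4} = (x - 2)^2, χ_{M5} = (x + 3)^2.

{M1, M3, M4}: invariant factors (x - 2)^2.

{M2}: invariant factors x - 2, x - 2.

{M5}: invariant factors (x + 3)^2.

Matrices are similar if and only if their invariant-factor lists agree; the partition into similarity classes is {M1, M3, M4}, {M2}, {M5}.

3 classes: {M1, M3, M4}, {M2}, {M5}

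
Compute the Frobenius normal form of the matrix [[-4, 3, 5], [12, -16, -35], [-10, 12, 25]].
The invariant factors of A (the non-unit diagonal entries of the Smith normal form of xI - A over ℚ[x]) are (x - 5)(x^2 - 2), each dividing the next. The characteristic polynomial is their product, (x - 5)(x^2 - 2).

The rational canonical form is the block-diagonal matrix of companion matrices C(f_i):
R = [[0, 0, -10], [1, 0, 2], [0, 1, 5]].

Note the characteristic polynomial does not split into linear factors over ℚ, so A has no Jordan form over ℚ; the rational canonical form exists over any field.

R = [[0, 0, -10], [1, 0, 2], [0, 1, 5]]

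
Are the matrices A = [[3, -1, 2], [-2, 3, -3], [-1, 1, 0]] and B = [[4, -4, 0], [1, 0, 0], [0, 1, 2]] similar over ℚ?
Two matrices over a field are similar if and only if they have the same invariant factors.

Both A and B have characteristic polynomial (x - 2)^3 and minimal polynomial (x - 2)^3. Computing further, both have invariant factors (x - 2)^3. Hence A and B are similar.

Yes.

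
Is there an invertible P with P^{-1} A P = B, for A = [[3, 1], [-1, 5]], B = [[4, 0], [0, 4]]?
Both have characteristic polynomial (x - 4)^2, but the minimal polynomial of A is (x - 4)^2 while the minimal polynomial of B is x - 4. The minimal polynomial is a similarity invariant, so A and B are not similar.

No.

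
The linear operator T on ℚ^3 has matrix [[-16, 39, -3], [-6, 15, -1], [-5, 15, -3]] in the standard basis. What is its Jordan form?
J = [[-3, 1, 0], [0, -3, 0], [0, 0, 2]]

The characteristic polynomial is det(xI - A) = (x - 2)(x + 3)^2, so the eigenvalues are -3 (algebraic multiplicity 2), 2 (algebraic multiplicity 1).

For λ = -3: rank(A + 3I) = 2, rank((A + 3I)^2) = 1. The eigenspace has dimension 3 - 2 = 1, so there is 1 Jordan block; the rank sequence gives block sizes [2].

For λ = 2: algebraic multiplicity 1 gives one 1×1 block.

Assembling the blocks gives the Jordan form J above.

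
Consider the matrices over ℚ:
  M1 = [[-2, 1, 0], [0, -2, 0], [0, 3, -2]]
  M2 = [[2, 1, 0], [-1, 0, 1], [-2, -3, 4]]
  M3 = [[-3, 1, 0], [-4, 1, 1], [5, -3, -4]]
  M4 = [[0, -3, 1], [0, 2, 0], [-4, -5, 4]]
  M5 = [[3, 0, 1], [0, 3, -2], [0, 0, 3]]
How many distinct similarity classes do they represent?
Characteristic polynomials: χ_{M1} = (x + 2)^3, χ_{M2} = (x - 2)^3, χ_{M3} = (x + 2)^3, χ_{M4} = (x - 2)^3, χ_{M5} = (x - 3)^3.

{M1}: invariant factors x + 2, (x + 2)^2.

{M2, M4}: invariant factors (x - 2)^3.

{M3}: invariant factors (x + 2)^3.

{M5}: invariant factors x - 3, (x - 3)^2.

Matrices are similar if and only if their invariant-factor lists agree; the partition into similarity classes is {M1}, {M2, M4}, {M3}, {M5}.

4 classes: {M1}, {M2, M4}, {M3}, {M5}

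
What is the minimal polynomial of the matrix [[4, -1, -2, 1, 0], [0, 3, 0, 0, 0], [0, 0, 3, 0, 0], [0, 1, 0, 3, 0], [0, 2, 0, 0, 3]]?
The characteristic polynomial factors as (x - 4)(x - 3)^4. The minimal polynomial is ∏(x - λ)^{k_λ} where k_λ is the size of the largest Jordan block at λ.

For λ = 3: rank(A - 3I) = 2, and the largest Jordan block has size 2 (the smallest k with rank((A - 3I)^k) = rank((A - 3I)^(k+1))).
For λ = 4: rank(A - 4I) = 4, and the largest Jordan block has size 1 (the smallest k with rank((A - 4I)^k) = rank((A - 4I)^(k+1))).

So m_A(x) = (x - 4)(x - 3)^2.

m_A(x) = (x - 4)(x - 3)^2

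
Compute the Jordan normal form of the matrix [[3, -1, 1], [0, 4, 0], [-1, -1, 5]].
J = [[4, 1, 0], [0, 4, 0], [0, 0, 4]]

The characteristic polynomial is det(xI - A) = (x - 4)^3, so the eigenvalues are 4 (algebraic multiplicity 3).

For λ = 4: rank(A - 4I) = 1, rank((A - 4I)^2) = 0. The eigenspace has dimension 3 - 1 = 2, so there are 2 Jordan blocks; the rank sequence gives block sizes [2, 1].

Assembling the blocks gives the Jordan form J above.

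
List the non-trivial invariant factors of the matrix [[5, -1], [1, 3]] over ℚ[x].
(x - 4)^2

The Jordan structure of A has elementary divisors (x - 4)^2. Arranging the block sizes at each eigenvalue in decreasing order and taking row products gives the invariant factors.

Invariant factors (smallest first, each dividing the next): (x - 4)^2.

Check: the last factor (x - 4)^2 is the minimal polynomial, and the product (x - 4)^2 is the characteristic polynomial.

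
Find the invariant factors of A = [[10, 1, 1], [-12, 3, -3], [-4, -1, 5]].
The Jordan structure of A has elementary divisors (x - 6)^2, (x - 6). Arranging the block sizes at each eigenvalue in decreasing order and taking row products gives the invariant factors.

Invariant factors (smallest first, each dividing the next): x - 6, (x - 6)^2.

Check: the last factor (x - 6)^2 is the minimal polynomial, and the product (x - 6)^3 is the characteristic polynomial.

x - 6, (x - 6)^2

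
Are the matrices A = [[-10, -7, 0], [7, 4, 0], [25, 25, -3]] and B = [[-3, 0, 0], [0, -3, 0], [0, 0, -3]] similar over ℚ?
Both have characteristic polynomial (x + 3)^3, but the minimal polynomial of A is (x + 3)^2 while the minimal polynomial of B is x + 3. The minimal polynomial is a similarity invariant, so A and B are not similar.

No.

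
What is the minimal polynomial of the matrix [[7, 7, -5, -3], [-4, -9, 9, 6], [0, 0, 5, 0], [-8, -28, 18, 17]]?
m_A(x) = (x - 5)^3

The characteristic polynomial factors as (x - 5)^4. The minimal polynomial is ∏(x - λ)^{k_λ} where k_λ is the size of the largest Jordan block at λ.

For λ = 5: rank(A - 5I) = 2, and the largest Jordan block has size 3 (the smallest k with rank((A - 5I)^k) = rank((A - 5I)^(k+1))).

So m_A(x) = (x - 5)^3.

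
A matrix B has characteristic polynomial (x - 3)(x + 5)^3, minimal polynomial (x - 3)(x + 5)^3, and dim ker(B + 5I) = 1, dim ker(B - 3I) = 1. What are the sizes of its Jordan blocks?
Jordan blocks: (-5, 3), (3, 1)

λ = -5: algebraic multiplicity 3 (exponent in χ_B), largest block size 3 (exponent in m_B), 1 block (geometric multiplicity). This forces block sizes [3].
λ = 3: algebraic multiplicity 1 (exponent in χ_B), largest block size 1 (exponent in m_B), 1 block (geometric multiplicity). This forces block sizes [1].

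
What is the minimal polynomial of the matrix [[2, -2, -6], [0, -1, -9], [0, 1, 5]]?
m_A(x) = (x - 2)^2

The characteristic polynomial factors as (x - 2)^3. The minimal polynomial is ∏(x - λ)^{k_λ} where k_λ is the size of the largest Jordan block at λ.

For λ = 2: rank(A - 2I) = 1, and the largest Jordan block has size 2 (the smallest k with rank((A - 2I)^k) = rank((A - 2I)^(k+1))).

So m_A(x) = (x - 2)^2.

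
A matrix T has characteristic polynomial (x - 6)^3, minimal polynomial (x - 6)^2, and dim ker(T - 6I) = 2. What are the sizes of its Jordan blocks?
Jordan blocks: (6, 2), (6, 1)

λ = 6: algebraic multiplicity 3 (exponent in χ_T), largest block size 2 (exponent in m_T), 2 blocks (geometric multiplicity). These force block sizes [2, 1].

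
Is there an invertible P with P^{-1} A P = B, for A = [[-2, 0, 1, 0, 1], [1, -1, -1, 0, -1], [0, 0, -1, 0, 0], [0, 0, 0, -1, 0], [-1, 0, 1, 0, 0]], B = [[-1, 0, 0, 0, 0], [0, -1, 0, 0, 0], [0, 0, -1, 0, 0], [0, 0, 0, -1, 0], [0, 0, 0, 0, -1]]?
No.

Both have characteristic polynomial (x + 1)^5, but the minimal polynomial of A is (x + 1)^2 while the minimal polynomial of B is x + 1. The minimal polynomial is a similarity invariant, so A and B are not similar.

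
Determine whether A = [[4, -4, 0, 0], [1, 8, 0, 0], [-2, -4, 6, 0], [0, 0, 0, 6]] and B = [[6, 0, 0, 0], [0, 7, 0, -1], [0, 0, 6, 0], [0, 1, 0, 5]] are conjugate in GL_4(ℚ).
Two matrices over a field are similar if and only if they have the same invariant factors.

Both A and B have characteristic polynomial (x - 6)^4 and minimal polynomial (x - 6)^2. Computing further, both have invariant factors x - 6, x - 6, (x - 6)^2. Hence A and B are similar.

Yes.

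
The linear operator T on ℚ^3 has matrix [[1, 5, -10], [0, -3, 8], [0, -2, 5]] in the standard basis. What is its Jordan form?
The characteristic polynomial is det(xI - A) = (x - 1)^3, so the eigenvalues are 1 (algebraic multiplicity 3).

For λ = 1: rank(A - I) = 1, rank((A - I)^2) = 0. The eigenspace has dimension 3 - 1 = 2, so there are 2 Jordan blocks; the rank sequence gives block sizes [2, 1].

Assembling the blocks gives the Jordan form J above.

J = [[1, 1, 0], [0, 1, 0], [0, 0, 1]]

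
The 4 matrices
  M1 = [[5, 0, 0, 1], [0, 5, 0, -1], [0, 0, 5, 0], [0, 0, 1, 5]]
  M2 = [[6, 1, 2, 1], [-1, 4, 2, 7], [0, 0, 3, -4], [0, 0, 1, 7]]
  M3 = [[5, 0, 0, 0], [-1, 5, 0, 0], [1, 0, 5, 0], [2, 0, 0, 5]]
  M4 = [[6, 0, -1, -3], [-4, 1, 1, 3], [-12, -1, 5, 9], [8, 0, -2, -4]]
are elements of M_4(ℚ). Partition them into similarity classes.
Characteristic polynomials: χ_{M1} = (x - 5)^4, χ_{M2} = (x - 5)^4, χ_{M3} = (x - 5)^4, χ_{M4} = (x - 2)^4.

{M1, M2}: invariant factors x - 5, (x - 5)^3.

{M3}: invariant factors x - 5, x - 5, (x - 5)^2.

{M4}: invariant factors x - 2, (x - 2)^3.

Matrices are similar if and only if their invariant-factor lists agree; the partition into similarity classes is {M1, M2}, {M3}, {M4}.

3 classes: {M1, M2}, {M3}, {M4}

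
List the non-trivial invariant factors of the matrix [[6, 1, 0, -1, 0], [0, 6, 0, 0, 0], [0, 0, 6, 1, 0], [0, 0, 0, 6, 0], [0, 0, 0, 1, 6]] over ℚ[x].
The Jordan structure of A has elementary divisors (x - 6)^2, (x - 6)^2, (x - 6). Arranging the block sizes at each eigenvalue in decreasing order and taking row products gives the invariant factors.

Invariant factors (smallest first, each dividing the next): x - 6, (x - 6)^2, (x - 6)^2.

Check: the last factor (x - 6)^2 is the minimal polynomial, and the product (x - 6)^5 is the characteristic polynomial.

x - 6, (x - 6)^2, (x - 6)^2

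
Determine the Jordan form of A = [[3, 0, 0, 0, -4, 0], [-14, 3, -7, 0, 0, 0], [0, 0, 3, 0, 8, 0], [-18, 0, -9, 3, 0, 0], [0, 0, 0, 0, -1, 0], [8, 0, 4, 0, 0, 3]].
J = [[-1, 0, 0, 0, 0, 0], [0, 3, 1, 0, 0, 0], [0, 0, 3, 0, 0, 0], [0, 0, 0, 3, 0, 0], [0, 0, 0, 0, 3, 0], [0, 0, 0, 0, 0, 3]]

The characteristic polynomial is det(xI - A) = (x - 3)^5(x + 1), so the eigenvalues are -1 (algebraic multiplicity 1), 3 (algebraic multiplicity 5).

For λ = -1: algebraic multiplicity 1 gives one 1×1 block.

For λ = 3: rank(A - 3I) = 2, rank((A - 3I)^2) = 1. The eigenspace has dimension 6 - 2 = 4, so there are 4 Jordan blocks; the rank sequence gives block sizes [2, 1, 1, 1].

Assembling the blocks gives the Jordan form J above.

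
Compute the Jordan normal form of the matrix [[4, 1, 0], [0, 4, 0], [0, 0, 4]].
The characteristic polynomial is det(xI - A) = (x - 4)^3, so the eigenvalues are 4 (algebraic multiplicity 3).

For λ = 4: rank(A - 4I) = 1, rank((A - 4I)^2) = 0. The eigenspace has dimension 3 - 1 = 2, so there are 2 Jordan blocks; the rank sequence gives block sizes [2, 1].

Assembling the blocks gives the Jordan form J above.

J = [[4, 1, 0], [0, 4, 0], [0, 0, 4]]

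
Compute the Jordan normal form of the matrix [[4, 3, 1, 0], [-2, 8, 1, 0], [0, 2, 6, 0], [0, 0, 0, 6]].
The characteristic polynomial is det(xI - A) = (x - 6)^4, so the eigenvalues are 6 (algebraic multiplicity 4).

For λ = 6: rank(A - 6I) = 2, rank((A - 6I)^2) = 1, rank((A - 6I)^3) = 0. The eigenspace has dimension 4 - 2 = 2, so there are 2 Jordan blocks; the rank sequence gives block sizes [3, 1].

Assembling the blocks gives the Jordan form J above.

J = [[6, 1, 0, 0], [0, 6, 1, 0], [0, 0, 6, 0], [0, 0, 0, 6]]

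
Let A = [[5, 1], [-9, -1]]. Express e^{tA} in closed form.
e^{tA} = [[(3*t + 1)*e^{2*t}, t*e^{2*t}], [-9*t*e^{2*t}, (1 - 3*t)*e^{2*t}]]

A has Jordan form J = [[2, 1], [0, 2]] with A = PJP^{-1}, so e^{tA} = P e^{tJ} P^{-1}.

For a Jordan block J_k(λ), e^{tJ_k(λ)} = e^{λt} · (I + tN + t^2 N^2/2! + ... + t^{k-1} N^{k-1}/(k-1)!) where N is the nilpotent superdiagonal part.

Assembling the blocks and conjugating back gives the entries of e^{tA} as shown above.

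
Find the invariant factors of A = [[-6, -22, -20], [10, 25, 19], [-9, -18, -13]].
The Jordan structure of A has elementary divisors (x + 4), (x - 5)^2. Arranging the block sizes at each eigenvalue in decreasing order and taking row products gives the invariant factors.

Invariant factors (smallest first, each dividing the next): (x - 5)^2(x + 4).

Check: the last factor (x - 5)^2(x + 4) is the minimal polynomial, and the product (x - 5)^2(x + 4) is the characteristic polynomial.

(x - 5)^2(x + 4)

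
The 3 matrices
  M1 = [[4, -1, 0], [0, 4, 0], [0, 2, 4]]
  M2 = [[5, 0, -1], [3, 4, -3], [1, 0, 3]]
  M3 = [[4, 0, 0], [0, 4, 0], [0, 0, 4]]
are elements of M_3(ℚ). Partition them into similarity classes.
2 classes: {M1, M2}, {M3}

Characteristic polynomials: χ_{M1} = (x - 4)^3, χ_{M2} = (x - 4)^3, χ_{M3} = (x - 4)^3.

{M1, M2}: invariant factors x - 4, (x - 4)^2.

{M3}: invariant factors x - 4, x - 4, x - 4.

Matrices are similar if and only if their invariant-factor lists agree; the partition into similarity classes is {M1, M2}, {M3}.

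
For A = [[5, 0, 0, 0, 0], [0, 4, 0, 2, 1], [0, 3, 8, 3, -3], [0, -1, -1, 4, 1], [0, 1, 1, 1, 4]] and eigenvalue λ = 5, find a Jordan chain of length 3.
We seek v_1 ∈ ker((A - 5I)^3) \ ker((A - 5I)^2), then set v_{i+1} = (A - 5I) v_i.

One such chain is v_1 = [[0, -1, 1, 0, 0]]^T, v_2 = [[0, 1, 0, 0, 0]]^T, v_3 = [[0, -1, 3, -1, 1]]^T. Check: (A - 5I) v_3 = [[0, 0, 0, 0, 0]]^T = 0.

v_1 = [[0, -1, 1, 0, 0]]^T, v_2 = [[0, 1, 0, 0, 0]]^T, v_3 = [[0, -1, 3, -1, 1]]^T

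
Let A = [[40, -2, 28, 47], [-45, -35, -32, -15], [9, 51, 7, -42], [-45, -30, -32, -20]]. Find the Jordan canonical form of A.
The characteristic polynomial is det(xI - A) = (x - 1)^2(x + 5)^2, so the eigenvalues are -5 (algebraic multiplicity 2), 1 (algebraic multiplicity 2).

For λ = -5: rank(A + 5I) = 3, rank((A + 5I)^2) = 2. The eigenspace has dimension 4 - 3 = 1, so there is 1 Jordan block; the rank sequence gives block sizes [2].

For λ = 1: rank(A - I) = 3, rank((A - I)^2) = 2. The eigenspace has dimension 4 - 3 = 1, so there is 1 Jordan block; the rank sequence gives block sizes [2].

Assembling the blocks gives the Jordan form J above.

J = [[-5, 1, 0, 0], [0, -5, 0, 0], [0, 0, 1, 1], [0, 0, 0, 1]]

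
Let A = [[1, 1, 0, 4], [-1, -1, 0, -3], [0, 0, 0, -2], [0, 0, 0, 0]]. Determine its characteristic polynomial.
χ_A(x) = x^4

xI - A = [[x - 1, -1, 0, -4], [1, x + 1, 0, 3], [0, 0, x, 2], [0, 0, 0, x]].

Expanding det(xI - A) along the first row:
det(xI - A) = + (x - 1)·det([[x + 1, 0, 3], [0, x, 2], [0, 0, x]]) - (-1)·det([[1, 0, 3], [0, x, 2], [0, 0, x]]) + (0)·det([[1, x + 1, 3], [0, 0, 2], [0, 0, x]]) - (-4)·det([[1, x + 1, 0], [0, 0, x], [0, 0, 0]]).

Evaluating gives χ_A(x) = x^4.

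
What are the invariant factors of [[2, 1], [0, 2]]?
(x - 2)^2

The Jordan structure of A has elementary divisors (x - 2)^2. Arranging the block sizes at each eigenvalue in decreasing order and taking row products gives the invariant factors.

Invariant factors (smallest first, each dividing the next): (x - 2)^2.

Check: the last factor (x - 2)^2 is the minimal polynomial, and the product (x - 2)^2 is the characteristic polynomial.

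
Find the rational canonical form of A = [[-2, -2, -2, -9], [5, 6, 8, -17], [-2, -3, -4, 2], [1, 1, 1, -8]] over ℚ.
R = [[0, 0, 0, -25], [1, 0, 0, -40], [0, 1, 0, -26], [0, 0, 1, -8]]

The invariant factors of A (the non-unit diagonal entries of the Smith normal form of xI - A over ℚ[x]) are (x^2 + 4x + 5)^2, each dividing the next. The characteristic polynomial is their product, (x^2 + 4x + 5)^2.

The rational canonical form is the block-diagonal matrix of companion matrices C(f_i):
R = [[0, 0, 0, -25], [1, 0, 0, -40], [0, 1, 0, -26], [0, 0, 1, -8]].

Note the characteristic polynomial does not split into linear factors over ℚ, so A has no Jordan form over ℚ; the rational canonical form exists over any field.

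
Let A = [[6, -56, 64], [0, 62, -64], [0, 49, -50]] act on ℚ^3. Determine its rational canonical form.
R = [[6, 0, 0], [0, 0, -36], [0, 1, 12]]

The invariant factors of A (the non-unit diagonal entries of the Smith normal form of xI - A over ℚ[x]) are x - 6, (x - 6)^2, each dividing the next. The characteristic polynomial is their product, (x - 6)^3.

The rational canonical form is the block-diagonal matrix of companion matrices C(f_i):
R = [[6, 0, 0], [0, 0, -36], [0, 1, 12]].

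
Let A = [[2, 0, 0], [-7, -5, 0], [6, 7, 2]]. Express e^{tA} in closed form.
A has Jordan form J = [[-5, 0, 0], [0, 2, 1], [0, 0, 2]] with A = PJP^{-1}, so e^{tA} = P e^{tJ} P^{-1}.

For a Jordan block J_k(λ), e^{tJ_k(λ)} = e^{λt} · (I + tN + t^2 N^2/2! + ... + t^{k-1} N^{k-1}/(k-1)!) where N is the nilpotent superdiagonal part.

Assembling the blocks and conjugating back gives the entries of e^{tA} as shown above.

e^{tA} = [[e^{2*t}, 0, 0], [(1 - e^{7*t})*e^{-5*t}, e^{-5*t}, 0], [((1 - t)*e^{7*t} - 1)*e^{-5*t}, (e^{7*t} - 1)*e^{-5*t}, e^{2*t}]]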